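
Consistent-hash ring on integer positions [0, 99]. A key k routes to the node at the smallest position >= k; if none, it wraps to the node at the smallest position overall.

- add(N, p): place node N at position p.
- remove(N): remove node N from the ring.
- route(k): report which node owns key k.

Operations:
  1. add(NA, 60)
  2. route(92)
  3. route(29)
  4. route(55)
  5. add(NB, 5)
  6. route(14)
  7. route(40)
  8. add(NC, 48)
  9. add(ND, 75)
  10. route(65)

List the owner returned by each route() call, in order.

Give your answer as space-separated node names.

Op 1: add NA@60 -> ring=[60:NA]
Op 2: route key 92: none >= 92, wrap to smallest pos 60 -> NA
Op 3: route key 29: smallest pos >= 29 is 60 -> NA
Op 4: route key 55: smallest pos >= 55 is 60 -> NA
Op 5: add NB@5 -> ring=[5:NB,60:NA]
Op 6: route key 14: smallest pos >= 14 is 60 -> NA
Op 7: route key 40: smallest pos >= 40 is 60 -> NA
Op 8: add NC@48 -> ring=[5:NB,48:NC,60:NA]
Op 9: add ND@75 -> ring=[5:NB,48:NC,60:NA,75:ND]
Op 10: route key 65: smallest pos >= 65 is 75 -> ND

Answer: NA NA NA NA NA ND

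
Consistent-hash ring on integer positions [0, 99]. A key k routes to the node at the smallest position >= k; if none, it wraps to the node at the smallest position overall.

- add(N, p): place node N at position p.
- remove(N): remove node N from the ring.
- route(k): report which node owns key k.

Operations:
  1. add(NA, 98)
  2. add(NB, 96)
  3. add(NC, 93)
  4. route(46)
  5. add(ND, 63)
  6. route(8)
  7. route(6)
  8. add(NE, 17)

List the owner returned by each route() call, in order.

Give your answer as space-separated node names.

Op 1: add NA@98 -> ring=[98:NA]
Op 2: add NB@96 -> ring=[96:NB,98:NA]
Op 3: add NC@93 -> ring=[93:NC,96:NB,98:NA]
Op 4: route key 46: smallest pos >= 46 is 93 -> NC
Op 5: add ND@63 -> ring=[63:ND,93:NC,96:NB,98:NA]
Op 6: route key 8: smallest pos >= 8 is 63 -> ND
Op 7: route key 6: smallest pos >= 6 is 63 -> ND
Op 8: add NE@17 -> ring=[17:NE,63:ND,93:NC,96:NB,98:NA]

Answer: NC ND ND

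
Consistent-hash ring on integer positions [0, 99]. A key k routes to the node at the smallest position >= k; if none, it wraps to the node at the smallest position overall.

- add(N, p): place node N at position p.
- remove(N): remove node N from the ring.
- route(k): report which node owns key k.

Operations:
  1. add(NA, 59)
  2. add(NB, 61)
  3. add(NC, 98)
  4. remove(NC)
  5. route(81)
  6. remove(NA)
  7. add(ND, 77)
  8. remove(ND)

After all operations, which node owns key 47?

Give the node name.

Answer: NB

Derivation:
Op 1: add NA@59 -> ring=[59:NA]
Op 2: add NB@61 -> ring=[59:NA,61:NB]
Op 3: add NC@98 -> ring=[59:NA,61:NB,98:NC]
Op 4: remove NC -> ring=[59:NA,61:NB]
Op 5: route key 81: none >= 81, wrap to smallest pos 59 -> NA
Op 6: remove NA -> ring=[61:NB]
Op 7: add ND@77 -> ring=[61:NB,77:ND]
Op 8: remove ND -> ring=[61:NB]
Final route key 47: smallest pos >= 47 is 61 -> NB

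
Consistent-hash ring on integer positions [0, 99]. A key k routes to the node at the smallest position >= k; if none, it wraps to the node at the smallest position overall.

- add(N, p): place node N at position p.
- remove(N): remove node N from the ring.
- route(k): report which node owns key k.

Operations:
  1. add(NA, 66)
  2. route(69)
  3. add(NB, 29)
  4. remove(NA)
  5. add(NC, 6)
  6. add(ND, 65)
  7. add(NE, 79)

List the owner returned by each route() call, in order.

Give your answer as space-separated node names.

Op 1: add NA@66 -> ring=[66:NA]
Op 2: route key 69: none >= 69, wrap to smallest pos 66 -> NA
Op 3: add NB@29 -> ring=[29:NB,66:NA]
Op 4: remove NA -> ring=[29:NB]
Op 5: add NC@6 -> ring=[6:NC,29:NB]
Op 6: add ND@65 -> ring=[6:NC,29:NB,65:ND]
Op 7: add NE@79 -> ring=[6:NC,29:NB,65:ND,79:NE]

Answer: NA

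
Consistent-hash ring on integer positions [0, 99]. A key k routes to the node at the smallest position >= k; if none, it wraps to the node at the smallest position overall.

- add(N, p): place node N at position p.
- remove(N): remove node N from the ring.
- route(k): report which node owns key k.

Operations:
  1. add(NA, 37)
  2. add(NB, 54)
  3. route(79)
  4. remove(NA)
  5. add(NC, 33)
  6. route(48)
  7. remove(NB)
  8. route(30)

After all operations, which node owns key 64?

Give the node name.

Answer: NC

Derivation:
Op 1: add NA@37 -> ring=[37:NA]
Op 2: add NB@54 -> ring=[37:NA,54:NB]
Op 3: route key 79: none >= 79, wrap to smallest pos 37 -> NA
Op 4: remove NA -> ring=[54:NB]
Op 5: add NC@33 -> ring=[33:NC,54:NB]
Op 6: route key 48: smallest pos >= 48 is 54 -> NB
Op 7: remove NB -> ring=[33:NC]
Op 8: route key 30: smallest pos >= 30 is 33 -> NC
Final route key 64: none >= 64, wrap to smallest pos 33 -> NC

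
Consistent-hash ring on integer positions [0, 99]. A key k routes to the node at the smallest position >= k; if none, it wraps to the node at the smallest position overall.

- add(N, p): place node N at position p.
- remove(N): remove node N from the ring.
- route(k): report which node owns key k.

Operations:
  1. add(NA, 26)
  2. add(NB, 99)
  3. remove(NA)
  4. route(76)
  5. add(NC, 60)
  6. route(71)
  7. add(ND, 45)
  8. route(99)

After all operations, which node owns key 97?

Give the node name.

Answer: NB

Derivation:
Op 1: add NA@26 -> ring=[26:NA]
Op 2: add NB@99 -> ring=[26:NA,99:NB]
Op 3: remove NA -> ring=[99:NB]
Op 4: route key 76: smallest pos >= 76 is 99 -> NB
Op 5: add NC@60 -> ring=[60:NC,99:NB]
Op 6: route key 71: smallest pos >= 71 is 99 -> NB
Op 7: add ND@45 -> ring=[45:ND,60:NC,99:NB]
Op 8: route key 99: smallest pos >= 99 is 99 -> NB
Final route key 97: smallest pos >= 97 is 99 -> NB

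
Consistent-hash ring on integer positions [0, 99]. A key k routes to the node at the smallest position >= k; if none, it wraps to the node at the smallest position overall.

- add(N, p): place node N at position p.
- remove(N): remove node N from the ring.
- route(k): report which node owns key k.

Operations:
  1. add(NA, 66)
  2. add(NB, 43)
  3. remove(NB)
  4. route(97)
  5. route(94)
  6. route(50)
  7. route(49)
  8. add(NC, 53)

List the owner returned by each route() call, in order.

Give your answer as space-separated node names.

Op 1: add NA@66 -> ring=[66:NA]
Op 2: add NB@43 -> ring=[43:NB,66:NA]
Op 3: remove NB -> ring=[66:NA]
Op 4: route key 97: none >= 97, wrap to smallest pos 66 -> NA
Op 5: route key 94: none >= 94, wrap to smallest pos 66 -> NA
Op 6: route key 50: smallest pos >= 50 is 66 -> NA
Op 7: route key 49: smallest pos >= 49 is 66 -> NA
Op 8: add NC@53 -> ring=[53:NC,66:NA]

Answer: NA NA NA NA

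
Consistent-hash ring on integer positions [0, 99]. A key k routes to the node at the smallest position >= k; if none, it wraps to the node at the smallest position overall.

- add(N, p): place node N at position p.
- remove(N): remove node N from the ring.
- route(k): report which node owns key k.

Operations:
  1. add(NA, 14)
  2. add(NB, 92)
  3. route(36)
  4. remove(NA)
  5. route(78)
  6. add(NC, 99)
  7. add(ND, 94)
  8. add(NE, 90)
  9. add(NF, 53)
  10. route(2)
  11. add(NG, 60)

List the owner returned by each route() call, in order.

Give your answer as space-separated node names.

Answer: NB NB NF

Derivation:
Op 1: add NA@14 -> ring=[14:NA]
Op 2: add NB@92 -> ring=[14:NA,92:NB]
Op 3: route key 36: smallest pos >= 36 is 92 -> NB
Op 4: remove NA -> ring=[92:NB]
Op 5: route key 78: smallest pos >= 78 is 92 -> NB
Op 6: add NC@99 -> ring=[92:NB,99:NC]
Op 7: add ND@94 -> ring=[92:NB,94:ND,99:NC]
Op 8: add NE@90 -> ring=[90:NE,92:NB,94:ND,99:NC]
Op 9: add NF@53 -> ring=[53:NF,90:NE,92:NB,94:ND,99:NC]
Op 10: route key 2: smallest pos >= 2 is 53 -> NF
Op 11: add NG@60 -> ring=[53:NF,60:NG,90:NE,92:NB,94:ND,99:NC]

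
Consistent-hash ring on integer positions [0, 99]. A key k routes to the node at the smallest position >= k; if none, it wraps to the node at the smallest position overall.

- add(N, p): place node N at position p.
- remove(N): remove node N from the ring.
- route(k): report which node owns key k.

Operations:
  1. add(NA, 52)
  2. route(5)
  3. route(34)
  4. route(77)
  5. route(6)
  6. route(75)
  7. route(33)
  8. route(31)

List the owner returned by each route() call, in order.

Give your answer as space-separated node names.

Op 1: add NA@52 -> ring=[52:NA]
Op 2: route key 5: smallest pos >= 5 is 52 -> NA
Op 3: route key 34: smallest pos >= 34 is 52 -> NA
Op 4: route key 77: none >= 77, wrap to smallest pos 52 -> NA
Op 5: route key 6: smallest pos >= 6 is 52 -> NA
Op 6: route key 75: none >= 75, wrap to smallest pos 52 -> NA
Op 7: route key 33: smallest pos >= 33 is 52 -> NA
Op 8: route key 31: smallest pos >= 31 is 52 -> NA

Answer: NA NA NA NA NA NA NA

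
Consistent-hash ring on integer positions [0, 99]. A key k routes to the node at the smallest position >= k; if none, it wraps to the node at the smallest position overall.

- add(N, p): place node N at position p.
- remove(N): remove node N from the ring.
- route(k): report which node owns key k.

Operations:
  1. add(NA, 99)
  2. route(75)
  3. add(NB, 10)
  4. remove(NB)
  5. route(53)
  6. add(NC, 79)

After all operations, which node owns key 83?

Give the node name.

Op 1: add NA@99 -> ring=[99:NA]
Op 2: route key 75: smallest pos >= 75 is 99 -> NA
Op 3: add NB@10 -> ring=[10:NB,99:NA]
Op 4: remove NB -> ring=[99:NA]
Op 5: route key 53: smallest pos >= 53 is 99 -> NA
Op 6: add NC@79 -> ring=[79:NC,99:NA]
Final route key 83: smallest pos >= 83 is 99 -> NA

Answer: NA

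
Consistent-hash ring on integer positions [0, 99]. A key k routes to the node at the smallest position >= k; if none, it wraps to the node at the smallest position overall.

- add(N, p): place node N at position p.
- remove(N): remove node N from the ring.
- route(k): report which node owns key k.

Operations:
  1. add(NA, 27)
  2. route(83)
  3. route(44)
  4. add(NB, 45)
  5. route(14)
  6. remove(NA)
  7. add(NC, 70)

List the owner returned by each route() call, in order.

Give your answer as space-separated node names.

Op 1: add NA@27 -> ring=[27:NA]
Op 2: route key 83: none >= 83, wrap to smallest pos 27 -> NA
Op 3: route key 44: none >= 44, wrap to smallest pos 27 -> NA
Op 4: add NB@45 -> ring=[27:NA,45:NB]
Op 5: route key 14: smallest pos >= 14 is 27 -> NA
Op 6: remove NA -> ring=[45:NB]
Op 7: add NC@70 -> ring=[45:NB,70:NC]

Answer: NA NA NA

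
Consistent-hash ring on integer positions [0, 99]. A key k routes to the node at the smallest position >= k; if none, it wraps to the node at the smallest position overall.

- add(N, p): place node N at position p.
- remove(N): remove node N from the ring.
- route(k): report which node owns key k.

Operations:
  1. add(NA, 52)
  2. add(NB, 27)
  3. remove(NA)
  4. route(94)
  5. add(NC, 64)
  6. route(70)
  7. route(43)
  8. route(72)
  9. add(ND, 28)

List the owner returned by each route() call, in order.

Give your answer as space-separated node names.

Op 1: add NA@52 -> ring=[52:NA]
Op 2: add NB@27 -> ring=[27:NB,52:NA]
Op 3: remove NA -> ring=[27:NB]
Op 4: route key 94: none >= 94, wrap to smallest pos 27 -> NB
Op 5: add NC@64 -> ring=[27:NB,64:NC]
Op 6: route key 70: none >= 70, wrap to smallest pos 27 -> NB
Op 7: route key 43: smallest pos >= 43 is 64 -> NC
Op 8: route key 72: none >= 72, wrap to smallest pos 27 -> NB
Op 9: add ND@28 -> ring=[27:NB,28:ND,64:NC]

Answer: NB NB NC NB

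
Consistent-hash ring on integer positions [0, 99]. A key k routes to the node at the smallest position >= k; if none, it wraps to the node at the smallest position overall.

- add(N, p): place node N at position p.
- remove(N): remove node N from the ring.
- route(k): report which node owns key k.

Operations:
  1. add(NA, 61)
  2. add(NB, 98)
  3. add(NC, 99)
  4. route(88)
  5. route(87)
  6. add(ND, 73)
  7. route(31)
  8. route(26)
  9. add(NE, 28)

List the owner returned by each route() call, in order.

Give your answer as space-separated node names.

Answer: NB NB NA NA

Derivation:
Op 1: add NA@61 -> ring=[61:NA]
Op 2: add NB@98 -> ring=[61:NA,98:NB]
Op 3: add NC@99 -> ring=[61:NA,98:NB,99:NC]
Op 4: route key 88: smallest pos >= 88 is 98 -> NB
Op 5: route key 87: smallest pos >= 87 is 98 -> NB
Op 6: add ND@73 -> ring=[61:NA,73:ND,98:NB,99:NC]
Op 7: route key 31: smallest pos >= 31 is 61 -> NA
Op 8: route key 26: smallest pos >= 26 is 61 -> NA
Op 9: add NE@28 -> ring=[28:NE,61:NA,73:ND,98:NB,99:NC]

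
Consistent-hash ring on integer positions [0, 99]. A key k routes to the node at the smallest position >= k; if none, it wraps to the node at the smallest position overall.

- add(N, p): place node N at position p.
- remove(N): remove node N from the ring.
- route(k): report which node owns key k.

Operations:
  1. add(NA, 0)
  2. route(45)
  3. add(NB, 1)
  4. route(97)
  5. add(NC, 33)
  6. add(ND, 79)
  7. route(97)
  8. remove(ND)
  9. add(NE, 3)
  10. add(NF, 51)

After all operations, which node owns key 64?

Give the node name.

Op 1: add NA@0 -> ring=[0:NA]
Op 2: route key 45: none >= 45, wrap to smallest pos 0 -> NA
Op 3: add NB@1 -> ring=[0:NA,1:NB]
Op 4: route key 97: none >= 97, wrap to smallest pos 0 -> NA
Op 5: add NC@33 -> ring=[0:NA,1:NB,33:NC]
Op 6: add ND@79 -> ring=[0:NA,1:NB,33:NC,79:ND]
Op 7: route key 97: none >= 97, wrap to smallest pos 0 -> NA
Op 8: remove ND -> ring=[0:NA,1:NB,33:NC]
Op 9: add NE@3 -> ring=[0:NA,1:NB,3:NE,33:NC]
Op 10: add NF@51 -> ring=[0:NA,1:NB,3:NE,33:NC,51:NF]
Final route key 64: none >= 64, wrap to smallest pos 0 -> NA

Answer: NA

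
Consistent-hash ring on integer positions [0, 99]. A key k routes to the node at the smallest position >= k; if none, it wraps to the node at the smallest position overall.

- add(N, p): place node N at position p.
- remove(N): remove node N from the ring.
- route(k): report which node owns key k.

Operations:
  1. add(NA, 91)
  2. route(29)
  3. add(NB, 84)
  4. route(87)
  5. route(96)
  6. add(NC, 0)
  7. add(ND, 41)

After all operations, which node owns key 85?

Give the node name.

Answer: NA

Derivation:
Op 1: add NA@91 -> ring=[91:NA]
Op 2: route key 29: smallest pos >= 29 is 91 -> NA
Op 3: add NB@84 -> ring=[84:NB,91:NA]
Op 4: route key 87: smallest pos >= 87 is 91 -> NA
Op 5: route key 96: none >= 96, wrap to smallest pos 84 -> NB
Op 6: add NC@0 -> ring=[0:NC,84:NB,91:NA]
Op 7: add ND@41 -> ring=[0:NC,41:ND,84:NB,91:NA]
Final route key 85: smallest pos >= 85 is 91 -> NA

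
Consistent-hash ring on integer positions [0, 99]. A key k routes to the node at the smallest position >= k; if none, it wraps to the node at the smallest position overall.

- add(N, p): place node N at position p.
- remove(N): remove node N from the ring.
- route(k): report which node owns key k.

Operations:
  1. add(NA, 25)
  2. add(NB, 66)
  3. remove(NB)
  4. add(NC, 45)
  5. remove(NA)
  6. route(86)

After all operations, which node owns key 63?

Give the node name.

Op 1: add NA@25 -> ring=[25:NA]
Op 2: add NB@66 -> ring=[25:NA,66:NB]
Op 3: remove NB -> ring=[25:NA]
Op 4: add NC@45 -> ring=[25:NA,45:NC]
Op 5: remove NA -> ring=[45:NC]
Op 6: route key 86: none >= 86, wrap to smallest pos 45 -> NC
Final route key 63: none >= 63, wrap to smallest pos 45 -> NC

Answer: NC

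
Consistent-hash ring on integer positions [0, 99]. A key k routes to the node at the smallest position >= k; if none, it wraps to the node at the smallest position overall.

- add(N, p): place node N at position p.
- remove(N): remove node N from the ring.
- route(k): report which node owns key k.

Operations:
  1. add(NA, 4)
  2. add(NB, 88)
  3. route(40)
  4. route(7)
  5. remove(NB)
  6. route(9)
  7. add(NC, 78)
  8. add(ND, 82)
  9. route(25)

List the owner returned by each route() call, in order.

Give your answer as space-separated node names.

Op 1: add NA@4 -> ring=[4:NA]
Op 2: add NB@88 -> ring=[4:NA,88:NB]
Op 3: route key 40: smallest pos >= 40 is 88 -> NB
Op 4: route key 7: smallest pos >= 7 is 88 -> NB
Op 5: remove NB -> ring=[4:NA]
Op 6: route key 9: none >= 9, wrap to smallest pos 4 -> NA
Op 7: add NC@78 -> ring=[4:NA,78:NC]
Op 8: add ND@82 -> ring=[4:NA,78:NC,82:ND]
Op 9: route key 25: smallest pos >= 25 is 78 -> NC

Answer: NB NB NA NC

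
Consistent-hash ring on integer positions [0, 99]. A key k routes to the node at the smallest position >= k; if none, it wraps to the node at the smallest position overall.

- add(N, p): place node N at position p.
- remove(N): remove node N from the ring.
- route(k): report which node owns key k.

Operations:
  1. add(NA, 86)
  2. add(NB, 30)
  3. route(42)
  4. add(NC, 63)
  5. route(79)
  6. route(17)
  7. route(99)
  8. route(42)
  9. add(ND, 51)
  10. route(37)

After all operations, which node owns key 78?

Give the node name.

Op 1: add NA@86 -> ring=[86:NA]
Op 2: add NB@30 -> ring=[30:NB,86:NA]
Op 3: route key 42: smallest pos >= 42 is 86 -> NA
Op 4: add NC@63 -> ring=[30:NB,63:NC,86:NA]
Op 5: route key 79: smallest pos >= 79 is 86 -> NA
Op 6: route key 17: smallest pos >= 17 is 30 -> NB
Op 7: route key 99: none >= 99, wrap to smallest pos 30 -> NB
Op 8: route key 42: smallest pos >= 42 is 63 -> NC
Op 9: add ND@51 -> ring=[30:NB,51:ND,63:NC,86:NA]
Op 10: route key 37: smallest pos >= 37 is 51 -> ND
Final route key 78: smallest pos >= 78 is 86 -> NA

Answer: NA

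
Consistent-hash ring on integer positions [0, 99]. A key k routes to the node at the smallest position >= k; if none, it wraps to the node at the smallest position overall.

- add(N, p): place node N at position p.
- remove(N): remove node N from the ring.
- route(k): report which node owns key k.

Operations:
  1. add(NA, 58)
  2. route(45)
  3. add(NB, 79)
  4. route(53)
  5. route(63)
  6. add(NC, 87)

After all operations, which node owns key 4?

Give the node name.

Op 1: add NA@58 -> ring=[58:NA]
Op 2: route key 45: smallest pos >= 45 is 58 -> NA
Op 3: add NB@79 -> ring=[58:NA,79:NB]
Op 4: route key 53: smallest pos >= 53 is 58 -> NA
Op 5: route key 63: smallest pos >= 63 is 79 -> NB
Op 6: add NC@87 -> ring=[58:NA,79:NB,87:NC]
Final route key 4: smallest pos >= 4 is 58 -> NA

Answer: NA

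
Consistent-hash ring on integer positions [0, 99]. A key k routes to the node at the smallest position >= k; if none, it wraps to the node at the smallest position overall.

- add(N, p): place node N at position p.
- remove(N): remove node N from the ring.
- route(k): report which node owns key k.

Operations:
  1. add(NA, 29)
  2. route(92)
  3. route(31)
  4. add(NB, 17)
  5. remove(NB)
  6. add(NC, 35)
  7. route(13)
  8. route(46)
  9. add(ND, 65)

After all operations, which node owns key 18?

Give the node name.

Answer: NA

Derivation:
Op 1: add NA@29 -> ring=[29:NA]
Op 2: route key 92: none >= 92, wrap to smallest pos 29 -> NA
Op 3: route key 31: none >= 31, wrap to smallest pos 29 -> NA
Op 4: add NB@17 -> ring=[17:NB,29:NA]
Op 5: remove NB -> ring=[29:NA]
Op 6: add NC@35 -> ring=[29:NA,35:NC]
Op 7: route key 13: smallest pos >= 13 is 29 -> NA
Op 8: route key 46: none >= 46, wrap to smallest pos 29 -> NA
Op 9: add ND@65 -> ring=[29:NA,35:NC,65:ND]
Final route key 18: smallest pos >= 18 is 29 -> NA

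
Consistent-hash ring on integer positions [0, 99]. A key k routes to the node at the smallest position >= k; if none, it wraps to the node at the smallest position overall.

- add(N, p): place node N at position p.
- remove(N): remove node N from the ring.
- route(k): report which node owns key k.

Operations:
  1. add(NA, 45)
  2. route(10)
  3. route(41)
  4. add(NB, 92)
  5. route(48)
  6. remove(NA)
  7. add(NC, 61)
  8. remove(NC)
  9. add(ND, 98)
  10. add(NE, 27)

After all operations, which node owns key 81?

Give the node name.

Answer: NB

Derivation:
Op 1: add NA@45 -> ring=[45:NA]
Op 2: route key 10: smallest pos >= 10 is 45 -> NA
Op 3: route key 41: smallest pos >= 41 is 45 -> NA
Op 4: add NB@92 -> ring=[45:NA,92:NB]
Op 5: route key 48: smallest pos >= 48 is 92 -> NB
Op 6: remove NA -> ring=[92:NB]
Op 7: add NC@61 -> ring=[61:NC,92:NB]
Op 8: remove NC -> ring=[92:NB]
Op 9: add ND@98 -> ring=[92:NB,98:ND]
Op 10: add NE@27 -> ring=[27:NE,92:NB,98:ND]
Final route key 81: smallest pos >= 81 is 92 -> NB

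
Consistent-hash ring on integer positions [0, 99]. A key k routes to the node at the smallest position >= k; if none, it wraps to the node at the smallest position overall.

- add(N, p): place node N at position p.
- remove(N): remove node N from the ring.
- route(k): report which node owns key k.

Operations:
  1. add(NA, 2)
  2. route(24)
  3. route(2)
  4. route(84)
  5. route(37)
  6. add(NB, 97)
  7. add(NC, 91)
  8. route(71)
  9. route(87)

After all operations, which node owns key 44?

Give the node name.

Answer: NC

Derivation:
Op 1: add NA@2 -> ring=[2:NA]
Op 2: route key 24: none >= 24, wrap to smallest pos 2 -> NA
Op 3: route key 2: smallest pos >= 2 is 2 -> NA
Op 4: route key 84: none >= 84, wrap to smallest pos 2 -> NA
Op 5: route key 37: none >= 37, wrap to smallest pos 2 -> NA
Op 6: add NB@97 -> ring=[2:NA,97:NB]
Op 7: add NC@91 -> ring=[2:NA,91:NC,97:NB]
Op 8: route key 71: smallest pos >= 71 is 91 -> NC
Op 9: route key 87: smallest pos >= 87 is 91 -> NC
Final route key 44: smallest pos >= 44 is 91 -> NC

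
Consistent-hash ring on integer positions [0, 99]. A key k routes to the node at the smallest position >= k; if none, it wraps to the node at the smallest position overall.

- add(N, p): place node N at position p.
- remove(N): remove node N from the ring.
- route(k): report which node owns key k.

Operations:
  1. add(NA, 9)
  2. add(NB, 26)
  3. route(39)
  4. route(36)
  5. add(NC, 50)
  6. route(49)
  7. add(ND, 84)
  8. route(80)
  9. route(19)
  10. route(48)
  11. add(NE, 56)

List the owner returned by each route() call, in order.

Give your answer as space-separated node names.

Op 1: add NA@9 -> ring=[9:NA]
Op 2: add NB@26 -> ring=[9:NA,26:NB]
Op 3: route key 39: none >= 39, wrap to smallest pos 9 -> NA
Op 4: route key 36: none >= 36, wrap to smallest pos 9 -> NA
Op 5: add NC@50 -> ring=[9:NA,26:NB,50:NC]
Op 6: route key 49: smallest pos >= 49 is 50 -> NC
Op 7: add ND@84 -> ring=[9:NA,26:NB,50:NC,84:ND]
Op 8: route key 80: smallest pos >= 80 is 84 -> ND
Op 9: route key 19: smallest pos >= 19 is 26 -> NB
Op 10: route key 48: smallest pos >= 48 is 50 -> NC
Op 11: add NE@56 -> ring=[9:NA,26:NB,50:NC,56:NE,84:ND]

Answer: NA NA NC ND NB NC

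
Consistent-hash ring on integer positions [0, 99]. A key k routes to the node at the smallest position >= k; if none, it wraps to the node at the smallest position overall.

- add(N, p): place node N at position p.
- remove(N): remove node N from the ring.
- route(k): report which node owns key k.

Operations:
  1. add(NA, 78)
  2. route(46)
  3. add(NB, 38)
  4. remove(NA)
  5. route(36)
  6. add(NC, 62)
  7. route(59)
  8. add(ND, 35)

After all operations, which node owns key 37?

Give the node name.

Answer: NB

Derivation:
Op 1: add NA@78 -> ring=[78:NA]
Op 2: route key 46: smallest pos >= 46 is 78 -> NA
Op 3: add NB@38 -> ring=[38:NB,78:NA]
Op 4: remove NA -> ring=[38:NB]
Op 5: route key 36: smallest pos >= 36 is 38 -> NB
Op 6: add NC@62 -> ring=[38:NB,62:NC]
Op 7: route key 59: smallest pos >= 59 is 62 -> NC
Op 8: add ND@35 -> ring=[35:ND,38:NB,62:NC]
Final route key 37: smallest pos >= 37 is 38 -> NB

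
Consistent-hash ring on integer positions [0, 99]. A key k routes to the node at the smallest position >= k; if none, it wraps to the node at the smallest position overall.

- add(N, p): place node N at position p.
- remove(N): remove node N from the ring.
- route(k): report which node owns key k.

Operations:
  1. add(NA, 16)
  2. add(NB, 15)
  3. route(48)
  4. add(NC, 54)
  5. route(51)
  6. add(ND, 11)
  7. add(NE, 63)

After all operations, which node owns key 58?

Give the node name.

Op 1: add NA@16 -> ring=[16:NA]
Op 2: add NB@15 -> ring=[15:NB,16:NA]
Op 3: route key 48: none >= 48, wrap to smallest pos 15 -> NB
Op 4: add NC@54 -> ring=[15:NB,16:NA,54:NC]
Op 5: route key 51: smallest pos >= 51 is 54 -> NC
Op 6: add ND@11 -> ring=[11:ND,15:NB,16:NA,54:NC]
Op 7: add NE@63 -> ring=[11:ND,15:NB,16:NA,54:NC,63:NE]
Final route key 58: smallest pos >= 58 is 63 -> NE

Answer: NE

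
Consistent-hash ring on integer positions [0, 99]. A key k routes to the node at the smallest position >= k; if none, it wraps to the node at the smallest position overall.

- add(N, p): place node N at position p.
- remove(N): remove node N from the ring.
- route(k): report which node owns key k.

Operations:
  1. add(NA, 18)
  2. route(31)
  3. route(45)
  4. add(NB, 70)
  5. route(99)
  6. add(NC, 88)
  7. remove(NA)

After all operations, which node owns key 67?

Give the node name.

Op 1: add NA@18 -> ring=[18:NA]
Op 2: route key 31: none >= 31, wrap to smallest pos 18 -> NA
Op 3: route key 45: none >= 45, wrap to smallest pos 18 -> NA
Op 4: add NB@70 -> ring=[18:NA,70:NB]
Op 5: route key 99: none >= 99, wrap to smallest pos 18 -> NA
Op 6: add NC@88 -> ring=[18:NA,70:NB,88:NC]
Op 7: remove NA -> ring=[70:NB,88:NC]
Final route key 67: smallest pos >= 67 is 70 -> NB

Answer: NB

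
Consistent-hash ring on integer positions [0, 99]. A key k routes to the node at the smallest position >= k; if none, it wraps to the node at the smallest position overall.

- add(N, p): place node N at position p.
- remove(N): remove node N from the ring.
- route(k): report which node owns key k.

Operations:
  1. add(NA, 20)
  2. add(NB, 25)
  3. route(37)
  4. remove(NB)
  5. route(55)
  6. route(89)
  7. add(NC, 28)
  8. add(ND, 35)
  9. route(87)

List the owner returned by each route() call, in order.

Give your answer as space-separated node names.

Op 1: add NA@20 -> ring=[20:NA]
Op 2: add NB@25 -> ring=[20:NA,25:NB]
Op 3: route key 37: none >= 37, wrap to smallest pos 20 -> NA
Op 4: remove NB -> ring=[20:NA]
Op 5: route key 55: none >= 55, wrap to smallest pos 20 -> NA
Op 6: route key 89: none >= 89, wrap to smallest pos 20 -> NA
Op 7: add NC@28 -> ring=[20:NA,28:NC]
Op 8: add ND@35 -> ring=[20:NA,28:NC,35:ND]
Op 9: route key 87: none >= 87, wrap to smallest pos 20 -> NA

Answer: NA NA NA NA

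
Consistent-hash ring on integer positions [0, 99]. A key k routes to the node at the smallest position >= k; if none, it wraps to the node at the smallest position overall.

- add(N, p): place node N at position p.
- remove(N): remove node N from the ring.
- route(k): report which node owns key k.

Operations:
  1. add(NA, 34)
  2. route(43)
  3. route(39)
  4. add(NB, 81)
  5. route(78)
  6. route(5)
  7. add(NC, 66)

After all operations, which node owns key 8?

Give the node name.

Op 1: add NA@34 -> ring=[34:NA]
Op 2: route key 43: none >= 43, wrap to smallest pos 34 -> NA
Op 3: route key 39: none >= 39, wrap to smallest pos 34 -> NA
Op 4: add NB@81 -> ring=[34:NA,81:NB]
Op 5: route key 78: smallest pos >= 78 is 81 -> NB
Op 6: route key 5: smallest pos >= 5 is 34 -> NA
Op 7: add NC@66 -> ring=[34:NA,66:NC,81:NB]
Final route key 8: smallest pos >= 8 is 34 -> NA

Answer: NA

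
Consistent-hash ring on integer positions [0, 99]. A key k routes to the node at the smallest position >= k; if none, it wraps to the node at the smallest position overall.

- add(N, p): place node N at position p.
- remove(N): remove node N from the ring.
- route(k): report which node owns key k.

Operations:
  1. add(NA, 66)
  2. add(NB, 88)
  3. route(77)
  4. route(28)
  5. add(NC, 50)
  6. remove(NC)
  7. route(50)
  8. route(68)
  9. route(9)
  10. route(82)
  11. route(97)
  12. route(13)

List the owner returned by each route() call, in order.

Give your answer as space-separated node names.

Answer: NB NA NA NB NA NB NA NA

Derivation:
Op 1: add NA@66 -> ring=[66:NA]
Op 2: add NB@88 -> ring=[66:NA,88:NB]
Op 3: route key 77: smallest pos >= 77 is 88 -> NB
Op 4: route key 28: smallest pos >= 28 is 66 -> NA
Op 5: add NC@50 -> ring=[50:NC,66:NA,88:NB]
Op 6: remove NC -> ring=[66:NA,88:NB]
Op 7: route key 50: smallest pos >= 50 is 66 -> NA
Op 8: route key 68: smallest pos >= 68 is 88 -> NB
Op 9: route key 9: smallest pos >= 9 is 66 -> NA
Op 10: route key 82: smallest pos >= 82 is 88 -> NB
Op 11: route key 97: none >= 97, wrap to smallest pos 66 -> NA
Op 12: route key 13: smallest pos >= 13 is 66 -> NA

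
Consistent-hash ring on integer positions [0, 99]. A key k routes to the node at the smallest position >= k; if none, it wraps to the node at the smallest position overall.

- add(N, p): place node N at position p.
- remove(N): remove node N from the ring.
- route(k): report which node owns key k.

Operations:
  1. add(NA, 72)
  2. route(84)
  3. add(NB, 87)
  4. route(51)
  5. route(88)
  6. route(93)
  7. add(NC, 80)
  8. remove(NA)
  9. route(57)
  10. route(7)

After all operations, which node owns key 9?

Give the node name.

Op 1: add NA@72 -> ring=[72:NA]
Op 2: route key 84: none >= 84, wrap to smallest pos 72 -> NA
Op 3: add NB@87 -> ring=[72:NA,87:NB]
Op 4: route key 51: smallest pos >= 51 is 72 -> NA
Op 5: route key 88: none >= 88, wrap to smallest pos 72 -> NA
Op 6: route key 93: none >= 93, wrap to smallest pos 72 -> NA
Op 7: add NC@80 -> ring=[72:NA,80:NC,87:NB]
Op 8: remove NA -> ring=[80:NC,87:NB]
Op 9: route key 57: smallest pos >= 57 is 80 -> NC
Op 10: route key 7: smallest pos >= 7 is 80 -> NC
Final route key 9: smallest pos >= 9 is 80 -> NC

Answer: NC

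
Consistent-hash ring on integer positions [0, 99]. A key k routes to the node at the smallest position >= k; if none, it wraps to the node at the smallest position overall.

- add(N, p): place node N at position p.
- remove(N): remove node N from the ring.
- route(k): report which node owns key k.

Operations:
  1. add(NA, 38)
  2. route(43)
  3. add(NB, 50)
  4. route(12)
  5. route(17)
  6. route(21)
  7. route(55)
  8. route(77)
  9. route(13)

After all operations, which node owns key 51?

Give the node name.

Op 1: add NA@38 -> ring=[38:NA]
Op 2: route key 43: none >= 43, wrap to smallest pos 38 -> NA
Op 3: add NB@50 -> ring=[38:NA,50:NB]
Op 4: route key 12: smallest pos >= 12 is 38 -> NA
Op 5: route key 17: smallest pos >= 17 is 38 -> NA
Op 6: route key 21: smallest pos >= 21 is 38 -> NA
Op 7: route key 55: none >= 55, wrap to smallest pos 38 -> NA
Op 8: route key 77: none >= 77, wrap to smallest pos 38 -> NA
Op 9: route key 13: smallest pos >= 13 is 38 -> NA
Final route key 51: none >= 51, wrap to smallest pos 38 -> NA

Answer: NA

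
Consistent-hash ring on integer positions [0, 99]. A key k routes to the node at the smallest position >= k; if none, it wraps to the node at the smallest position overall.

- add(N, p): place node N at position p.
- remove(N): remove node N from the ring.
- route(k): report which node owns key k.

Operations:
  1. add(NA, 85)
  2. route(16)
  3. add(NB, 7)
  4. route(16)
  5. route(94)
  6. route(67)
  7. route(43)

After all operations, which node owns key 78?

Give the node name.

Op 1: add NA@85 -> ring=[85:NA]
Op 2: route key 16: smallest pos >= 16 is 85 -> NA
Op 3: add NB@7 -> ring=[7:NB,85:NA]
Op 4: route key 16: smallest pos >= 16 is 85 -> NA
Op 5: route key 94: none >= 94, wrap to smallest pos 7 -> NB
Op 6: route key 67: smallest pos >= 67 is 85 -> NA
Op 7: route key 43: smallest pos >= 43 is 85 -> NA
Final route key 78: smallest pos >= 78 is 85 -> NA

Answer: NA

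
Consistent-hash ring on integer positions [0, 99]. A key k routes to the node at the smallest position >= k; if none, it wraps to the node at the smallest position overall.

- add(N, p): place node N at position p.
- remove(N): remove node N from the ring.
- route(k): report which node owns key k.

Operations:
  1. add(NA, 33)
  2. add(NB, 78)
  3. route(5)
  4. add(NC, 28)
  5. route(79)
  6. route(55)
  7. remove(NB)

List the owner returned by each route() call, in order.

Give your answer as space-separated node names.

Answer: NA NC NB

Derivation:
Op 1: add NA@33 -> ring=[33:NA]
Op 2: add NB@78 -> ring=[33:NA,78:NB]
Op 3: route key 5: smallest pos >= 5 is 33 -> NA
Op 4: add NC@28 -> ring=[28:NC,33:NA,78:NB]
Op 5: route key 79: none >= 79, wrap to smallest pos 28 -> NC
Op 6: route key 55: smallest pos >= 55 is 78 -> NB
Op 7: remove NB -> ring=[28:NC,33:NA]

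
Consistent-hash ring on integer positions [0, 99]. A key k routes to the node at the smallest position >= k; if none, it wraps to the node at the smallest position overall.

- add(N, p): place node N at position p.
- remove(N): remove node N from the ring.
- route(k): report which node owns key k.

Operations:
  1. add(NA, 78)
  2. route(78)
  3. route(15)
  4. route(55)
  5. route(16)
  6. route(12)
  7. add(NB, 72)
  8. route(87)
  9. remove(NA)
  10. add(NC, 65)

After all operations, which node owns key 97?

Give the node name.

Answer: NC

Derivation:
Op 1: add NA@78 -> ring=[78:NA]
Op 2: route key 78: smallest pos >= 78 is 78 -> NA
Op 3: route key 15: smallest pos >= 15 is 78 -> NA
Op 4: route key 55: smallest pos >= 55 is 78 -> NA
Op 5: route key 16: smallest pos >= 16 is 78 -> NA
Op 6: route key 12: smallest pos >= 12 is 78 -> NA
Op 7: add NB@72 -> ring=[72:NB,78:NA]
Op 8: route key 87: none >= 87, wrap to smallest pos 72 -> NB
Op 9: remove NA -> ring=[72:NB]
Op 10: add NC@65 -> ring=[65:NC,72:NB]
Final route key 97: none >= 97, wrap to smallest pos 65 -> NC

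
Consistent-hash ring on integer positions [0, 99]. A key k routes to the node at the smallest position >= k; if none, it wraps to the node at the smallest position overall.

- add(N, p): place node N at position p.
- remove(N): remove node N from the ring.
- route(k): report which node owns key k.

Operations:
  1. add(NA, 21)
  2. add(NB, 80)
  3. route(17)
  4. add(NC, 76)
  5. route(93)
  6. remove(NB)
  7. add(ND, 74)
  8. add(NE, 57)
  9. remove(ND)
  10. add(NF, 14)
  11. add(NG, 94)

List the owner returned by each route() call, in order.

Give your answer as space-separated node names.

Op 1: add NA@21 -> ring=[21:NA]
Op 2: add NB@80 -> ring=[21:NA,80:NB]
Op 3: route key 17: smallest pos >= 17 is 21 -> NA
Op 4: add NC@76 -> ring=[21:NA,76:NC,80:NB]
Op 5: route key 93: none >= 93, wrap to smallest pos 21 -> NA
Op 6: remove NB -> ring=[21:NA,76:NC]
Op 7: add ND@74 -> ring=[21:NA,74:ND,76:NC]
Op 8: add NE@57 -> ring=[21:NA,57:NE,74:ND,76:NC]
Op 9: remove ND -> ring=[21:NA,57:NE,76:NC]
Op 10: add NF@14 -> ring=[14:NF,21:NA,57:NE,76:NC]
Op 11: add NG@94 -> ring=[14:NF,21:NA,57:NE,76:NC,94:NG]

Answer: NA NA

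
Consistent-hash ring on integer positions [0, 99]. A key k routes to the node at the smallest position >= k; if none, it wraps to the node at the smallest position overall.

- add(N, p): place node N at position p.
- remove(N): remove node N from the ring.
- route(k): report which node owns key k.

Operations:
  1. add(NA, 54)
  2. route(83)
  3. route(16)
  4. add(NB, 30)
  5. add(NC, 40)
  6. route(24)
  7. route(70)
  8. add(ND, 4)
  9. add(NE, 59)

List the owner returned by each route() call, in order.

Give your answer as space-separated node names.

Op 1: add NA@54 -> ring=[54:NA]
Op 2: route key 83: none >= 83, wrap to smallest pos 54 -> NA
Op 3: route key 16: smallest pos >= 16 is 54 -> NA
Op 4: add NB@30 -> ring=[30:NB,54:NA]
Op 5: add NC@40 -> ring=[30:NB,40:NC,54:NA]
Op 6: route key 24: smallest pos >= 24 is 30 -> NB
Op 7: route key 70: none >= 70, wrap to smallest pos 30 -> NB
Op 8: add ND@4 -> ring=[4:ND,30:NB,40:NC,54:NA]
Op 9: add NE@59 -> ring=[4:ND,30:NB,40:NC,54:NA,59:NE]

Answer: NA NA NB NB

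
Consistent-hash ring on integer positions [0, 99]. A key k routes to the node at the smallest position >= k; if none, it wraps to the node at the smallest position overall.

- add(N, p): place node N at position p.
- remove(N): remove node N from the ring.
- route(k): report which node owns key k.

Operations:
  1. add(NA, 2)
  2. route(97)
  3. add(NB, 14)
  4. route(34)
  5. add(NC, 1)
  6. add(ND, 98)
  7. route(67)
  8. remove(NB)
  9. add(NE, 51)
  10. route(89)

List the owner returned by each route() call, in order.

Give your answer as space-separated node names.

Answer: NA NA ND ND

Derivation:
Op 1: add NA@2 -> ring=[2:NA]
Op 2: route key 97: none >= 97, wrap to smallest pos 2 -> NA
Op 3: add NB@14 -> ring=[2:NA,14:NB]
Op 4: route key 34: none >= 34, wrap to smallest pos 2 -> NA
Op 5: add NC@1 -> ring=[1:NC,2:NA,14:NB]
Op 6: add ND@98 -> ring=[1:NC,2:NA,14:NB,98:ND]
Op 7: route key 67: smallest pos >= 67 is 98 -> ND
Op 8: remove NB -> ring=[1:NC,2:NA,98:ND]
Op 9: add NE@51 -> ring=[1:NC,2:NA,51:NE,98:ND]
Op 10: route key 89: smallest pos >= 89 is 98 -> ND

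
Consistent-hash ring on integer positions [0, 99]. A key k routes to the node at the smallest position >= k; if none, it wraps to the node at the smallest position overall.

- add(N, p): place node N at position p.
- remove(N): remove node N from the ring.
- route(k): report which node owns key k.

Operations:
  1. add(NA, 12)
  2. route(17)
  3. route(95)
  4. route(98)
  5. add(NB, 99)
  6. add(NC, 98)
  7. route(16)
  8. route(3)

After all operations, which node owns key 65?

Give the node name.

Answer: NC

Derivation:
Op 1: add NA@12 -> ring=[12:NA]
Op 2: route key 17: none >= 17, wrap to smallest pos 12 -> NA
Op 3: route key 95: none >= 95, wrap to smallest pos 12 -> NA
Op 4: route key 98: none >= 98, wrap to smallest pos 12 -> NA
Op 5: add NB@99 -> ring=[12:NA,99:NB]
Op 6: add NC@98 -> ring=[12:NA,98:NC,99:NB]
Op 7: route key 16: smallest pos >= 16 is 98 -> NC
Op 8: route key 3: smallest pos >= 3 is 12 -> NA
Final route key 65: smallest pos >= 65 is 98 -> NC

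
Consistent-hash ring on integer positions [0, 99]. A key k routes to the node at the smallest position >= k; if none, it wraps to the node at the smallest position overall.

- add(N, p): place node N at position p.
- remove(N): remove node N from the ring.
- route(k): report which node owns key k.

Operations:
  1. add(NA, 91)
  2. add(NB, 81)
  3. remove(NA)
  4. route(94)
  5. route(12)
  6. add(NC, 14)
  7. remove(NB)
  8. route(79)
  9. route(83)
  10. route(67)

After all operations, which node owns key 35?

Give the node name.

Answer: NC

Derivation:
Op 1: add NA@91 -> ring=[91:NA]
Op 2: add NB@81 -> ring=[81:NB,91:NA]
Op 3: remove NA -> ring=[81:NB]
Op 4: route key 94: none >= 94, wrap to smallest pos 81 -> NB
Op 5: route key 12: smallest pos >= 12 is 81 -> NB
Op 6: add NC@14 -> ring=[14:NC,81:NB]
Op 7: remove NB -> ring=[14:NC]
Op 8: route key 79: none >= 79, wrap to smallest pos 14 -> NC
Op 9: route key 83: none >= 83, wrap to smallest pos 14 -> NC
Op 10: route key 67: none >= 67, wrap to smallest pos 14 -> NC
Final route key 35: none >= 35, wrap to smallest pos 14 -> NC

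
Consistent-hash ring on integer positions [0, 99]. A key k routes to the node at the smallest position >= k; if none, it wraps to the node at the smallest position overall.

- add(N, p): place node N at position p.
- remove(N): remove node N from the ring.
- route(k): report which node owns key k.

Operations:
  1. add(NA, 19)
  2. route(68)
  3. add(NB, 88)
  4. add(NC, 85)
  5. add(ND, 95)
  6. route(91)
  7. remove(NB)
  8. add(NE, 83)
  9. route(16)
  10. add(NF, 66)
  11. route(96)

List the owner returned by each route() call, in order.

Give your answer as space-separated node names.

Answer: NA ND NA NA

Derivation:
Op 1: add NA@19 -> ring=[19:NA]
Op 2: route key 68: none >= 68, wrap to smallest pos 19 -> NA
Op 3: add NB@88 -> ring=[19:NA,88:NB]
Op 4: add NC@85 -> ring=[19:NA,85:NC,88:NB]
Op 5: add ND@95 -> ring=[19:NA,85:NC,88:NB,95:ND]
Op 6: route key 91: smallest pos >= 91 is 95 -> ND
Op 7: remove NB -> ring=[19:NA,85:NC,95:ND]
Op 8: add NE@83 -> ring=[19:NA,83:NE,85:NC,95:ND]
Op 9: route key 16: smallest pos >= 16 is 19 -> NA
Op 10: add NF@66 -> ring=[19:NA,66:NF,83:NE,85:NC,95:ND]
Op 11: route key 96: none >= 96, wrap to smallest pos 19 -> NA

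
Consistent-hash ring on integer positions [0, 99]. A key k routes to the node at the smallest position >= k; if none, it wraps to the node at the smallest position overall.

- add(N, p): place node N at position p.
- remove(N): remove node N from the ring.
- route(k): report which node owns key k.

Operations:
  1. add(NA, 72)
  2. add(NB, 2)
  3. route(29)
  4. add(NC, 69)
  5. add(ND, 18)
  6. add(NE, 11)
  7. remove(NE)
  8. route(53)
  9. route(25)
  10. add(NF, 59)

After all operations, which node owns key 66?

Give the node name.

Answer: NC

Derivation:
Op 1: add NA@72 -> ring=[72:NA]
Op 2: add NB@2 -> ring=[2:NB,72:NA]
Op 3: route key 29: smallest pos >= 29 is 72 -> NA
Op 4: add NC@69 -> ring=[2:NB,69:NC,72:NA]
Op 5: add ND@18 -> ring=[2:NB,18:ND,69:NC,72:NA]
Op 6: add NE@11 -> ring=[2:NB,11:NE,18:ND,69:NC,72:NA]
Op 7: remove NE -> ring=[2:NB,18:ND,69:NC,72:NA]
Op 8: route key 53: smallest pos >= 53 is 69 -> NC
Op 9: route key 25: smallest pos >= 25 is 69 -> NC
Op 10: add NF@59 -> ring=[2:NB,18:ND,59:NF,69:NC,72:NA]
Final route key 66: smallest pos >= 66 is 69 -> NC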